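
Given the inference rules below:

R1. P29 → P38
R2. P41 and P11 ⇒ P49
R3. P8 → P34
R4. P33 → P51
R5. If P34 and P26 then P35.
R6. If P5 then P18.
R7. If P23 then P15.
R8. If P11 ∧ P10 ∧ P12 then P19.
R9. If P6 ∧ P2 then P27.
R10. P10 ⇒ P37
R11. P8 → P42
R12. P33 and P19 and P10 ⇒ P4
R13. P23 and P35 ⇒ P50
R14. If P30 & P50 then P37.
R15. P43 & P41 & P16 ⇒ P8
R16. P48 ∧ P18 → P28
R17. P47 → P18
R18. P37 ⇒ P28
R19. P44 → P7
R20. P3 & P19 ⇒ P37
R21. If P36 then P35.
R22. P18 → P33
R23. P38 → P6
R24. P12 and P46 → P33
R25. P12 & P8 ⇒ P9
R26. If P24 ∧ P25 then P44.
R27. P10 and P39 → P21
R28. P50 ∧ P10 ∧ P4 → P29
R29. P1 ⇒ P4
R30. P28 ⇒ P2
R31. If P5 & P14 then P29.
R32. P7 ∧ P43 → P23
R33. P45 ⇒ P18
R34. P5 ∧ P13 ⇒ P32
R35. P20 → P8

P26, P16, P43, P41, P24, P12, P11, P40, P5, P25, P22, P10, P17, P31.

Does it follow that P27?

Yes

P18  (by R6: P5)
P19  (by R8: P11, P10, P12)
P37  (by R10: P10)
P8  (by R15: P43, P41, P16)
P28  (by R18: P37)
P33  (by R22: P18)
P44  (by R26: P24, P25)
P2  (by R30: P28)
P34  (by R3: P8)
P35  (by R5: P34, P26)
P4  (by R12: P33, P19, P10)
P7  (by R19: P44)
P23  (by R32: P7, P43)
P50  (by R13: P23, P35)
P29  (by R28: P50, P10, P4)
P38  (by R1: P29)
P6  (by R23: P38)
P27  (by R9: P6, P2)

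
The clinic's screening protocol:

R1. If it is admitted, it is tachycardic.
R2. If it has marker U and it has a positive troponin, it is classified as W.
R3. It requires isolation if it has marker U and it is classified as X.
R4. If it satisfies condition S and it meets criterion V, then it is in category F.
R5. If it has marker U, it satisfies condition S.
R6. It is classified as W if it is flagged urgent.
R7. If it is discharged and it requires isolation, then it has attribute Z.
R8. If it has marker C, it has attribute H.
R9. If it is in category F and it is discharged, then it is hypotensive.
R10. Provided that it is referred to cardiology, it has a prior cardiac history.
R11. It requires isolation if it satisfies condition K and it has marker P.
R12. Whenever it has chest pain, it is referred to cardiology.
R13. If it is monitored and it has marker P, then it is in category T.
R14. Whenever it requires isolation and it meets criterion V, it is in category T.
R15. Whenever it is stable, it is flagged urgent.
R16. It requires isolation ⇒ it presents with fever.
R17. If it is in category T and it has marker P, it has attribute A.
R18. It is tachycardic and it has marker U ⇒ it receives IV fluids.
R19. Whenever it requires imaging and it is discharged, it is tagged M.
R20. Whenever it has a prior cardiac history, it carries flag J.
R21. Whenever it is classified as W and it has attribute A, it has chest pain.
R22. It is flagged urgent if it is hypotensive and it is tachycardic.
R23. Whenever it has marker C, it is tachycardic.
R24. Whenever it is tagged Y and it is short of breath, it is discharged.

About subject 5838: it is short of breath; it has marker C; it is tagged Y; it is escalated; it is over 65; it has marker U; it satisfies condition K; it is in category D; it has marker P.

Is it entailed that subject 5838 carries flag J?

No

Forward chaining from the given facts derives: satisfies condition S, has attribute H, requires isolation, presents with fever, is tachycardic, is discharged, has attribute Z, receives IV fluids.
The only rule concluding "it carries flag J" is R20, which needs "it has a prior cardiac history"; that is never established.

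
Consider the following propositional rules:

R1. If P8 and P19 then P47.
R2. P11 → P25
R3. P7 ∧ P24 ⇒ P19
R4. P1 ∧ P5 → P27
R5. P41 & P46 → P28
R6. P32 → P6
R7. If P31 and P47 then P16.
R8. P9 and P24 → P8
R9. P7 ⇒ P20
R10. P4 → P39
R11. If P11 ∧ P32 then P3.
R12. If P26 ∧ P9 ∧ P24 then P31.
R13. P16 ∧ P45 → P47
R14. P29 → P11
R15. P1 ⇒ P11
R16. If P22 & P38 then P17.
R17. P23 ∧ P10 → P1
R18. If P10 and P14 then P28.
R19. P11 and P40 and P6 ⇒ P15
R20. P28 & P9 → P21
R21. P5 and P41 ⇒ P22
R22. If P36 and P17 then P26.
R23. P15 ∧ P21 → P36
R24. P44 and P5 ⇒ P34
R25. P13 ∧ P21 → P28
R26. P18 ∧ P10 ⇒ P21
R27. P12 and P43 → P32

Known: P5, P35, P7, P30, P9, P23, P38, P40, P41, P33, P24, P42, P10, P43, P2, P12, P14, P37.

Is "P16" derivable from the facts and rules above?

Yes

P19  (by R3: P7, P24)
P8  (by R8: P9, P24)
P1  (by R17: P23, P10)
P28  (by R18: P10, P14)
P21  (by R20: P28, P9)
P22  (by R21: P5, P41)
P32  (by R27: P12, P43)
P47  (by R1: P8, P19)
P6  (by R6: P32)
P11  (by R15: P1)
P17  (by R16: P22, P38)
P15  (by R19: P11, P40, P6)
P36  (by R23: P15, P21)
P26  (by R22: P36, P17)
P31  (by R12: P26, P9, P24)
P16  (by R7: P31, P47)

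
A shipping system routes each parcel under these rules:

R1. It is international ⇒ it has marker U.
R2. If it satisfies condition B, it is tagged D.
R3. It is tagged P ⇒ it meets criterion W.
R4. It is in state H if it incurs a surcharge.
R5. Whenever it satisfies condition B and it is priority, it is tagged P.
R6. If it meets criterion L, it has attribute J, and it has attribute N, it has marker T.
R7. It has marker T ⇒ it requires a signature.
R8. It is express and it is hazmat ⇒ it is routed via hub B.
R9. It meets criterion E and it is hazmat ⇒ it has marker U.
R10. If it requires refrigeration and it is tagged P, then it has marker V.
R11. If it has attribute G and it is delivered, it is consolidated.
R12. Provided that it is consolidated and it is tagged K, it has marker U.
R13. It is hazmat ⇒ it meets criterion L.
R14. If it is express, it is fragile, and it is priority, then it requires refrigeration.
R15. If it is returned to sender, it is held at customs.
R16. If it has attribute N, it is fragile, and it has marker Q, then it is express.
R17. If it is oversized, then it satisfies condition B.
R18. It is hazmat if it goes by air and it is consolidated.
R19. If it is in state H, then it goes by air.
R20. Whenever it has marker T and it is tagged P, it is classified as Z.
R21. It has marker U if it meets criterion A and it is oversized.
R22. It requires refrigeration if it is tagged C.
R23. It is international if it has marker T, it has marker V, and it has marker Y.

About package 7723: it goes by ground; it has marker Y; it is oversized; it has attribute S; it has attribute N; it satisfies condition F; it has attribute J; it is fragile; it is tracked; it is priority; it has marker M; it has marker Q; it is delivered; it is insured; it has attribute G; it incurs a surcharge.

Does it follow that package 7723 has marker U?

Yes

By R4 (it incurs a surcharge): it is in state H.
By R11 (it has attribute G, it is delivered): it is consolidated.
By R16 (it has attribute N, it is fragile, it has marker Q): it is express.
By R17 (it is oversized): it satisfies condition B.
By R19 (it is in state H): it goes by air.
By R5 (it satisfies condition B, it is priority): it is tagged P.
By R14 (it is express, it is fragile, it is priority): it requires refrigeration.
By R18 (it goes by air, it is consolidated): it is hazmat.
By R10 (it requires refrigeration, it is tagged P): it has marker V.
By R13 (it is hazmat): it meets criterion L.
By R6 (it meets criterion L, it has attribute J, it has attribute N): it has marker T.
By R23 (it has marker T, it has marker V, it has marker Y): it is international.
By R1 (it is international): it has marker U.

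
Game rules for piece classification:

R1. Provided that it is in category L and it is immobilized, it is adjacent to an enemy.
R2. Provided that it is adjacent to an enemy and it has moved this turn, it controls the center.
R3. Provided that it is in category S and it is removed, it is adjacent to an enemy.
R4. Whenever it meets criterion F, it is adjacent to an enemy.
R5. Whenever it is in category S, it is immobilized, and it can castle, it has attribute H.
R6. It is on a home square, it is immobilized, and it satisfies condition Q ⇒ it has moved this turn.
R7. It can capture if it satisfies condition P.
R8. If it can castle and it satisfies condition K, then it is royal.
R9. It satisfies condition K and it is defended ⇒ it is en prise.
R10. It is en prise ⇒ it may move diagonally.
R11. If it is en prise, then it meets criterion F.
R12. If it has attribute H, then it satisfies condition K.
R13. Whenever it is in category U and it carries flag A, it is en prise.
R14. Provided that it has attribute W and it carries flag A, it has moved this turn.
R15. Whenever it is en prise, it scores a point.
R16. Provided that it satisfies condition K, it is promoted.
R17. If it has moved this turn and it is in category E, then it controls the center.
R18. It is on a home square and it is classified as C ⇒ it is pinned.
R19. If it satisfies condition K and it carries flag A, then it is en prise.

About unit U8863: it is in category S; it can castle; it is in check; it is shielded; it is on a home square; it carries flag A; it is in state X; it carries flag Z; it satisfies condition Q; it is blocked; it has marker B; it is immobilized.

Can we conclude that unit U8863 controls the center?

Yes

By R5 (it is in category S, it is immobilized, it can castle): it has attribute H.
By R6 (it is on a home square, it is immobilized, it satisfies condition Q): it has moved this turn.
By R12 (it has attribute H): it satisfies condition K.
By R19 (it satisfies condition K, it carries flag A): it is en prise.
By R11 (it is en prise): it meets criterion F.
By R4 (it meets criterion F): it is adjacent to an enemy.
By R2 (it is adjacent to an enemy, it has moved this turn): it controls the center.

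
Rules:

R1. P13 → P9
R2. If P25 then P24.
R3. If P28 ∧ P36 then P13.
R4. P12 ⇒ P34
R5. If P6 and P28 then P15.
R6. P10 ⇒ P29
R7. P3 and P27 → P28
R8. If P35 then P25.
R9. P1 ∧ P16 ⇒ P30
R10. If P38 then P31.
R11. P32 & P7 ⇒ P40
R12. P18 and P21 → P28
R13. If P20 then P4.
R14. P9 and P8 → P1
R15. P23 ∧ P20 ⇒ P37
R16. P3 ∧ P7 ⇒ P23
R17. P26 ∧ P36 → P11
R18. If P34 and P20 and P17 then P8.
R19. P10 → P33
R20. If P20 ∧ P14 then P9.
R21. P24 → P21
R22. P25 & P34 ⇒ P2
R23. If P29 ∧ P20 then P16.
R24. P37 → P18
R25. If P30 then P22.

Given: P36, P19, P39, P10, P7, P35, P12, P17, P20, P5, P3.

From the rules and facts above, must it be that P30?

Yes

P34  (by R4: P12)
P29  (by R6: P10)
P25  (by R8: P35)
P23  (by R16: P3, P7)
P8  (by R18: P34, P20, P17)
P16  (by R23: P29, P20)
P24  (by R2: P25)
P37  (by R15: P23, P20)
P21  (by R21: P24)
P18  (by R24: P37)
P28  (by R12: P18, P21)
P13  (by R3: P28, P36)
P9  (by R1: P13)
P1  (by R14: P9, P8)
P30  (by R9: P1, P16)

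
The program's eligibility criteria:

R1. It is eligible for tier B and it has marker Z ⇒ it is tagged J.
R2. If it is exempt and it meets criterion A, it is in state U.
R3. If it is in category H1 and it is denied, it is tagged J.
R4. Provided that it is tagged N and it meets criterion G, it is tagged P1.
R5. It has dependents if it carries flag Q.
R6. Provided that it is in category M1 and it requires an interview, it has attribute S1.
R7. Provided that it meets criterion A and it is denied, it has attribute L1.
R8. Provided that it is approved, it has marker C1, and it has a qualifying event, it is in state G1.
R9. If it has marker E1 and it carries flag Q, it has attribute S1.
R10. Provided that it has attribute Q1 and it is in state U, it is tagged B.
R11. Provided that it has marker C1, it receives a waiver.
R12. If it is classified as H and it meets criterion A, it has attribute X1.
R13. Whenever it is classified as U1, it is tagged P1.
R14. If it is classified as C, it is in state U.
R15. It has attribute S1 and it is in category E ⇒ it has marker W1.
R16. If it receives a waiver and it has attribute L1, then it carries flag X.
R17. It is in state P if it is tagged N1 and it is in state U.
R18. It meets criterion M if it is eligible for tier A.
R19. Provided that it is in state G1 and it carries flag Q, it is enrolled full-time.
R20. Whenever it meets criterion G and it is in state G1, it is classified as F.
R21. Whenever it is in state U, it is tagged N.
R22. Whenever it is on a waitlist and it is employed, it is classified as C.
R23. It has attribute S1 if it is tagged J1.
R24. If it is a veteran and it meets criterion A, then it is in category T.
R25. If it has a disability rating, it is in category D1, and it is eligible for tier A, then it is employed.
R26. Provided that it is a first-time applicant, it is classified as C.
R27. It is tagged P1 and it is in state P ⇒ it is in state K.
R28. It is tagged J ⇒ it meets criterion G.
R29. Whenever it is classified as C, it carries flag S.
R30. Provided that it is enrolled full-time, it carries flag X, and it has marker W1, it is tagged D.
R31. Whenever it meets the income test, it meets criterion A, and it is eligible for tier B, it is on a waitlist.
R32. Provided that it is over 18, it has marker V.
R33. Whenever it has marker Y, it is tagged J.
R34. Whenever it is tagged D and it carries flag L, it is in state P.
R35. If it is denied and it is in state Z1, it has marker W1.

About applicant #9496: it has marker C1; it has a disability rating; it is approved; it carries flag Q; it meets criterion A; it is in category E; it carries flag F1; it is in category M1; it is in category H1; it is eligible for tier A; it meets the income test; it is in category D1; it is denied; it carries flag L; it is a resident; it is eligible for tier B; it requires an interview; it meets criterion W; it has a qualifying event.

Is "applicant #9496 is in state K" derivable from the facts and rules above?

Yes

By R3 (it is in category H1, it is denied): it is tagged J.
By R6 (it is in category M1, it requires an interview): it has attribute S1.
By R7 (it meets criterion A, it is denied): it has attribute L1.
By R8 (it is approved, it has marker C1, it has a qualifying event): it is in state G1.
By R11 (it has marker C1): it receives a waiver.
By R15 (it has attribute S1, it is in category E): it has marker W1.
By R16 (it receives a waiver, it has attribute L1): it carries flag X.
By R19 (it is in state G1, it carries flag Q): it is enrolled full-time.
By R25 (it has a disability rating, it is in category D1, it is eligible for tier A): it is employed.
By R28 (it is tagged J): it meets criterion G.
By R30 (it is enrolled full-time, it carries flag X, it has marker W1): it is tagged D.
By R31 (it meets the income test, it meets criterion A, it is eligible for tier B): it is on a waitlist.
By R34 (it is tagged D, it carries flag L): it is in state P.
By R22 (it is on a waitlist, it is employed): it is classified as C.
By R14 (it is classified as C): it is in state U.
By R21 (it is in state U): it is tagged N.
By R4 (it is tagged N, it meets criterion G): it is tagged P1.
By R27 (it is tagged P1, it is in state P): it is in state K.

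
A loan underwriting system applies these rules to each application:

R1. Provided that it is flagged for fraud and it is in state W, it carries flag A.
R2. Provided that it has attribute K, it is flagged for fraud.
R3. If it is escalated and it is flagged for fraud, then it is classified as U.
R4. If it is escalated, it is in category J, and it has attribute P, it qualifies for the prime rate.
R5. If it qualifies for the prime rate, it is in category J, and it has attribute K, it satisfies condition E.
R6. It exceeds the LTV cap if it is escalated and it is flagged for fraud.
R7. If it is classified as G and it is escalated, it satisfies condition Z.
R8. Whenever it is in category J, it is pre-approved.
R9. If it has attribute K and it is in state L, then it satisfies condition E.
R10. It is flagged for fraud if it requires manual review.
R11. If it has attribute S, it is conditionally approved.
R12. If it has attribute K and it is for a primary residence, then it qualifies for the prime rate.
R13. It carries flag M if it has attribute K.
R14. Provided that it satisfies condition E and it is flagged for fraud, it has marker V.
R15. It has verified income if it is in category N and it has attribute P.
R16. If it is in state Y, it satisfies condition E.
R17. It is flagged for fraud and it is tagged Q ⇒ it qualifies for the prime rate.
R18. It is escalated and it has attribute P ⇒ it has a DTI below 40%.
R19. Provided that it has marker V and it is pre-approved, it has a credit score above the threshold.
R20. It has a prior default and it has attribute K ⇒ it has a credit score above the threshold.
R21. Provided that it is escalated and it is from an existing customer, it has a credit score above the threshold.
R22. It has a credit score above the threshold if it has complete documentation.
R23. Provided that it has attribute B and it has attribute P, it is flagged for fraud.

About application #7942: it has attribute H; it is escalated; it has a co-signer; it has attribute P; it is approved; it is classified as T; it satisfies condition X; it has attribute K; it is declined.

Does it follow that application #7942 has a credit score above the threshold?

Forward chaining from the given facts derives: is flagged for fraud, is classified as U, exceeds the LTV cap, carries flag M, has a DTI below 40%.
Rules concluding "it has a credit score above the threshold": R19 needs "it has marker V"; R20 needs "it has a prior default"; R21 needs "it is from an existing customer"; R22 needs "it has complete documentation" — none of these are established.

No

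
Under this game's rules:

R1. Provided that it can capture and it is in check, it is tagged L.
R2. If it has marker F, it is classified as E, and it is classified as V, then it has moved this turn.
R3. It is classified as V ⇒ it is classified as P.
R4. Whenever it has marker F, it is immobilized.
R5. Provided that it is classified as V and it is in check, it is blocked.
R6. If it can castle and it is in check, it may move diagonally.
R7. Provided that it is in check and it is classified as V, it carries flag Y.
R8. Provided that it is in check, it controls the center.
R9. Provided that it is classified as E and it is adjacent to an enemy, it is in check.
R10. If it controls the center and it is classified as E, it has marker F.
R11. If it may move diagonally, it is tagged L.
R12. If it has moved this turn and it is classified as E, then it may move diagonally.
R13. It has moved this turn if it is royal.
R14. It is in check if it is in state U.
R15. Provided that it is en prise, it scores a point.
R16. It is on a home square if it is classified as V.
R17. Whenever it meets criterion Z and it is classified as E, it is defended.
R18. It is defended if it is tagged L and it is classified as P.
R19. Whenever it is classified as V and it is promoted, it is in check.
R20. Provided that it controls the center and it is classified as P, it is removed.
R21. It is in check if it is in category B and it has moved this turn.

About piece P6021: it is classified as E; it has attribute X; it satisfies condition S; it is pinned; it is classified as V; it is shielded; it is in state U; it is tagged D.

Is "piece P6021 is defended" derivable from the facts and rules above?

Yes

By R3 (it is classified as V): it is classified as P.
By R14 (it is in state U): it is in check.
By R8 (it is in check): it controls the center.
By R10 (it controls the center, it is classified as E): it has marker F.
By R2 (it has marker F, it is classified as E, it is classified as V): it has moved this turn.
By R12 (it has moved this turn, it is classified as E): it may move diagonally.
By R11 (it may move diagonally): it is tagged L.
By R18 (it is tagged L, it is classified as P): it is defended.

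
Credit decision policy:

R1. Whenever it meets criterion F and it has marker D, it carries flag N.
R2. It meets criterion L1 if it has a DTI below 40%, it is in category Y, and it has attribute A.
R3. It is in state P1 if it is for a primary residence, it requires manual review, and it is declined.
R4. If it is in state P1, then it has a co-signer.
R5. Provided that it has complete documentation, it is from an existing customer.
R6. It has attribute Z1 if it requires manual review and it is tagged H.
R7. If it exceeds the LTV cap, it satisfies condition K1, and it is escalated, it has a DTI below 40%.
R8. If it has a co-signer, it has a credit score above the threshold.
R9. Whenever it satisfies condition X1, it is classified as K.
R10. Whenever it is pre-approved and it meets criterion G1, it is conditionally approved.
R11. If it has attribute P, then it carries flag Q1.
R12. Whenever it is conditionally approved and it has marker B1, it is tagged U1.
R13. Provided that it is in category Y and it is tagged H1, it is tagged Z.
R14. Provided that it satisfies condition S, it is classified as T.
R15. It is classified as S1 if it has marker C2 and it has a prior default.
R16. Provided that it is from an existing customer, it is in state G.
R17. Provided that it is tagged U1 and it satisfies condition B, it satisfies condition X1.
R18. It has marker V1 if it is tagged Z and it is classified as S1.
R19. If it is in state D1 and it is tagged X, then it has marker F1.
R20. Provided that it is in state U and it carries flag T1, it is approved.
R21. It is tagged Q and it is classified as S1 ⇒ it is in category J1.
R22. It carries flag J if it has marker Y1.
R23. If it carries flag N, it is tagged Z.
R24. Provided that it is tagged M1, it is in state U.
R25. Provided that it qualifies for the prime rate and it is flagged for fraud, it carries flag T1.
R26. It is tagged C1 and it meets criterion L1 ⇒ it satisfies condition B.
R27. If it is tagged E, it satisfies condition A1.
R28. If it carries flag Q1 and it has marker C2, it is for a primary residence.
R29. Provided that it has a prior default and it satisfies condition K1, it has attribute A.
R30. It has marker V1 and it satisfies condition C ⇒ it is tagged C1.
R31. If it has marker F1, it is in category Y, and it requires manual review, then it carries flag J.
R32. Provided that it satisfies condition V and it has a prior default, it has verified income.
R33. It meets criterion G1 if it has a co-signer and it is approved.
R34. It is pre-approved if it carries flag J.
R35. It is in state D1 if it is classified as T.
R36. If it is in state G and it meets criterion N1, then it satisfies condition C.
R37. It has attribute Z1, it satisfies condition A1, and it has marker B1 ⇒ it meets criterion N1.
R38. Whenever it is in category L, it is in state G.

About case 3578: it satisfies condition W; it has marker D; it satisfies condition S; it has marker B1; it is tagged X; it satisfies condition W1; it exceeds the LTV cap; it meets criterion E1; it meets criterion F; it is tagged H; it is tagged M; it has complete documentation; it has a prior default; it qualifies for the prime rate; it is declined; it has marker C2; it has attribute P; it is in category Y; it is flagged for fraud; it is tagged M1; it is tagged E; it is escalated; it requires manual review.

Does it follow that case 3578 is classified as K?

Forward chaining from the given facts derives: carries flag N, is from an existing customer, has attribute Z1, carries flag Q1, is classified as T, is classified as S1, is in state G, is tagged Z, is in state U, carries flag T1, satisfies condition A1, is for a primary residence, is in state D1, meets criterion N1, is in state P1, has a co-signer, has a credit score above the threshold, has marker V1, has marker F1, is approved, carries flag J, meets criterion G1, is pre-approved, satisfies condition C, is conditionally approved, is tagged U1, is tagged C1.
The only rule concluding "it is classified as K" is R9, which needs "it satisfies condition X1"; that is never established.

No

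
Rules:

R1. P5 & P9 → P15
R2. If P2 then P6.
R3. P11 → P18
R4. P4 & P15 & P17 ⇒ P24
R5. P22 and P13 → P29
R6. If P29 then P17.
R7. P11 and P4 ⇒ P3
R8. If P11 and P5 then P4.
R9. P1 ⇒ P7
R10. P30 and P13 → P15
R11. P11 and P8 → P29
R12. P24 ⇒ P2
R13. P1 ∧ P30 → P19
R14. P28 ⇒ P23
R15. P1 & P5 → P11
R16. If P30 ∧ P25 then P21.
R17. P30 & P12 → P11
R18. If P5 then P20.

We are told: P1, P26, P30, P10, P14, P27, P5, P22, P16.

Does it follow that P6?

No

Forward chaining from the given facts derives: P7, P19, P11, P20, P18, P4, P3.
The only rule concluding P6 is R2, which needs P2; that is never established.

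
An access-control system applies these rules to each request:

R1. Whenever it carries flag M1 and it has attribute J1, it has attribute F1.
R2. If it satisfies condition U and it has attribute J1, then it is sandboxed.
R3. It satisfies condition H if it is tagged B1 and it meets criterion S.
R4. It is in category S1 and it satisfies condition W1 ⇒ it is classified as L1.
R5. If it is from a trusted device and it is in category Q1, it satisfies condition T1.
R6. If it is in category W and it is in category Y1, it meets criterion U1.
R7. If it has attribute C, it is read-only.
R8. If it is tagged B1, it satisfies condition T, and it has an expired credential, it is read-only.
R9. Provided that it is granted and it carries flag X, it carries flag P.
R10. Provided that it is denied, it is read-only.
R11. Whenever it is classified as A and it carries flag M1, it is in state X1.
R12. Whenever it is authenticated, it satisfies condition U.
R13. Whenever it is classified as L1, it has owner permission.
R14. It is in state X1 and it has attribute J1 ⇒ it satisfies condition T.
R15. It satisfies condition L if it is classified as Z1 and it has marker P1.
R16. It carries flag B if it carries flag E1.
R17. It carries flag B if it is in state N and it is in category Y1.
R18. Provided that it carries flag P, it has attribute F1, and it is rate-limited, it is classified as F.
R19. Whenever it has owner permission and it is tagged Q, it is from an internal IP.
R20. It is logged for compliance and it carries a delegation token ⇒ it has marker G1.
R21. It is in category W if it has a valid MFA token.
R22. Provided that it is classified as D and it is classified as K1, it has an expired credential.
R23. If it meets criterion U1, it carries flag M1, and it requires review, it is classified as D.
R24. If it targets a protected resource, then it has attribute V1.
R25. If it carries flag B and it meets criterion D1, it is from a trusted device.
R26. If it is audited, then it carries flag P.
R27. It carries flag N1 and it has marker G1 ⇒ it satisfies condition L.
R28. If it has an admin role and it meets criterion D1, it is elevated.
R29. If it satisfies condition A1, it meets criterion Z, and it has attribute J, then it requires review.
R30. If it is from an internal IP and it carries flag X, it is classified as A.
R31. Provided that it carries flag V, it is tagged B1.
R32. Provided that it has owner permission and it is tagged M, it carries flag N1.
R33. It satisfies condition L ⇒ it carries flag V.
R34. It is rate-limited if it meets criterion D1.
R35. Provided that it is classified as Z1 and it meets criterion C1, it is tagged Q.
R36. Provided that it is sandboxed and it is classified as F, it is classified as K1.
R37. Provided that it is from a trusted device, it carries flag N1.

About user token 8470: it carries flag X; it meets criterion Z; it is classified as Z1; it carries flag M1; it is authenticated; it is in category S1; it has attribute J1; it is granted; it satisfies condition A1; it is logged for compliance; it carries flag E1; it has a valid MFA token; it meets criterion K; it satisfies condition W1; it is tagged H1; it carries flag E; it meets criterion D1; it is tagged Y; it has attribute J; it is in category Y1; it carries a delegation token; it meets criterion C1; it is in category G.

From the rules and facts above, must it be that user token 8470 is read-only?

By R1 (it carries flag M1, it has attribute J1): it has attribute F1.
By R4 (it is in category S1, it satisfies condition W1): it is classified as L1.
By R9 (it is granted, it carries flag X): it carries flag P.
By R12 (it is authenticated): it satisfies condition U.
By R13 (it is classified as L1): it has owner permission.
By R16 (it carries flag E1): it carries flag B.
By R20 (it is logged for compliance, it carries a delegation token): it has marker G1.
By R21 (it has a valid MFA token): it is in category W.
By R25 (it carries flag B, it meets criterion D1): it is from a trusted device.
By R29 (it satisfies condition A1, it meets criterion Z, it has attribute J): it requires review.
By R34 (it meets criterion D1): it is rate-limited.
By R35 (it is classified as Z1, it meets criterion C1): it is tagged Q.
By R37 (it is from a trusted device): it carries flag N1.
By R2 (it satisfies condition U, it has attribute J1): it is sandboxed.
By R6 (it is in category W, it is in category Y1): it meets criterion U1.
By R18 (it carries flag P, it has attribute F1, it is rate-limited): it is classified as F.
By R19 (it has owner permission, it is tagged Q): it is from an internal IP.
By R23 (it meets criterion U1, it carries flag M1, it requires review): it is classified as D.
By R27 (it carries flag N1, it has marker G1): it satisfies condition L.
By R30 (it is from an internal IP, it carries flag X): it is classified as A.
By R33 (it satisfies condition L): it carries flag V.
By R36 (it is sandboxed, it is classified as F): it is classified as K1.
By R11 (it is classified as A, it carries flag M1): it is in state X1.
By R14 (it is in state X1, it has attribute J1): it satisfies condition T.
By R22 (it is classified as D, it is classified as K1): it has an expired credential.
By R31 (it carries flag V): it is tagged B1.
By R8 (it is tagged B1, it satisfies condition T, it has an expired credential): it is read-only.

Yes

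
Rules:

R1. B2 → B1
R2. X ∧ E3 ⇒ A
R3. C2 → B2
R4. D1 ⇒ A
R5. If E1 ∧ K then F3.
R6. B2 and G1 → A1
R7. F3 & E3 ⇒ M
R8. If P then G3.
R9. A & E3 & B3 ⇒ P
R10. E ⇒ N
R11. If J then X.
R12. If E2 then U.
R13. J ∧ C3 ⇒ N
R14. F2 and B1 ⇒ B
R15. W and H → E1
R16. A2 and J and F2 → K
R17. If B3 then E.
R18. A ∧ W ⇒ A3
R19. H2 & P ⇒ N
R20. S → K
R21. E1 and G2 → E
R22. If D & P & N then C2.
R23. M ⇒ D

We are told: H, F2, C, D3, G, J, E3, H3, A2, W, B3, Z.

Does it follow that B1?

X  (by R11: J)
E1  (by R15: W, H)
K  (by R16: A2, J, F2)
E  (by R17: B3)
A  (by R2: X, E3)
F3  (by R5: E1, K)
M  (by R7: F3, E3)
P  (by R9: A, E3, B3)
N  (by R10: E)
D  (by R23: M)
C2  (by R22: D, P, N)
B2  (by R3: C2)
B1  (by R1: B2)

Yes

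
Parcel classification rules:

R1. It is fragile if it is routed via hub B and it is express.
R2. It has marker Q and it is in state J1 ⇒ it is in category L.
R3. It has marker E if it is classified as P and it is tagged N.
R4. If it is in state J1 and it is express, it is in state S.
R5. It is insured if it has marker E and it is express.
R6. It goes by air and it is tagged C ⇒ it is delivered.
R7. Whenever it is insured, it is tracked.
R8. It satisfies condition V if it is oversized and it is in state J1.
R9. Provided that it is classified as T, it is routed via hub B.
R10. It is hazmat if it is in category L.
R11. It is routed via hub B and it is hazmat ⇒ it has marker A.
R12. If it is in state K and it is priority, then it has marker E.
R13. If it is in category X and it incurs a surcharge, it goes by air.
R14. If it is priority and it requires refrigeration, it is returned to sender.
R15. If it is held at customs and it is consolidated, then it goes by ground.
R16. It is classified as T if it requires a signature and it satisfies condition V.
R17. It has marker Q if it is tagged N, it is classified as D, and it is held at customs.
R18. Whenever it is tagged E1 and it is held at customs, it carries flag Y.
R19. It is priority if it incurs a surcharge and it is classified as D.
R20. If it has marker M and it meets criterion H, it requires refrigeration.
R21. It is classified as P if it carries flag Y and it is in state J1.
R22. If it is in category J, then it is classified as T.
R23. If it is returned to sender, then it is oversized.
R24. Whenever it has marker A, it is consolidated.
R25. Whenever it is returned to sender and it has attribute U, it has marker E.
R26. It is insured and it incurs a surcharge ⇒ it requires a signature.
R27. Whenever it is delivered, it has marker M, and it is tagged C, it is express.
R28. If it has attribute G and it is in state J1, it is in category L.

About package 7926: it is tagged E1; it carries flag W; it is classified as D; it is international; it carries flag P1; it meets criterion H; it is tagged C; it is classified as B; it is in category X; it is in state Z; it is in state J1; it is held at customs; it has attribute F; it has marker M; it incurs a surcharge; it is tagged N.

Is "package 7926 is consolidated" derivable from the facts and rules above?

By R13 (it is in category X, it incurs a surcharge): it goes by air.
By R17 (it is tagged N, it is classified as D, it is held at customs): it has marker Q.
By R18 (it is tagged E1, it is held at customs): it carries flag Y.
By R19 (it incurs a surcharge, it is classified as D): it is priority.
By R20 (it has marker M, it meets criterion H): it requires refrigeration.
By R21 (it carries flag Y, it is in state J1): it is classified as P.
By R2 (it has marker Q, it is in state J1): it is in category L.
By R3 (it is classified as P, it is tagged N): it has marker E.
By R6 (it goes by air, it is tagged C): it is delivered.
By R10 (it is in category L): it is hazmat.
By R14 (it is priority, it requires refrigeration): it is returned to sender.
By R23 (it is returned to sender): it is oversized.
By R27 (it is delivered, it has marker M, it is tagged C): it is express.
By R5 (it has marker E, it is express): it is insured.
By R8 (it is oversized, it is in state J1): it satisfies condition V.
By R26 (it is insured, it incurs a surcharge): it requires a signature.
By R16 (it requires a signature, it satisfies condition V): it is classified as T.
By R9 (it is classified as T): it is routed via hub B.
By R11 (it is routed via hub B, it is hazmat): it has marker A.
By R24 (it has marker A): it is consolidated.

Yes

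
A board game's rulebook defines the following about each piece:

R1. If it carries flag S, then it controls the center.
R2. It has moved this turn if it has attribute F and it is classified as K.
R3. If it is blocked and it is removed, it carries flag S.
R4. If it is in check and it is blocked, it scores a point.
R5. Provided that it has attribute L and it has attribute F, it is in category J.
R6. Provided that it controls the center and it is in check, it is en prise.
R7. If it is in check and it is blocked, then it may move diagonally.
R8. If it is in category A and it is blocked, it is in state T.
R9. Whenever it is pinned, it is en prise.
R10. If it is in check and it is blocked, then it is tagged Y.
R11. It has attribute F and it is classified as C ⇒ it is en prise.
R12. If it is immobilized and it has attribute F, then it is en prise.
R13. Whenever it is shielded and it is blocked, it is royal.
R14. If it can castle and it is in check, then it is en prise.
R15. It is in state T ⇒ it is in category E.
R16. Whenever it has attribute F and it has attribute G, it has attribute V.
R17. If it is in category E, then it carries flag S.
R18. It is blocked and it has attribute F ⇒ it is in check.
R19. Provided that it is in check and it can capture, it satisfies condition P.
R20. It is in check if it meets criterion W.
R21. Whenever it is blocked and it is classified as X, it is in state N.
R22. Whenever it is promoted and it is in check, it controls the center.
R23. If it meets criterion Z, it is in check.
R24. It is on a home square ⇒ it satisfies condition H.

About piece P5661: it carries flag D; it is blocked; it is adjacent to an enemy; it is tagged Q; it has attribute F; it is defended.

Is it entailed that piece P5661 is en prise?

No

Forward chaining from the given facts derives: is in check, scores a point, may move diagonally, is tagged Y.
Rules concluding "it is en prise": R6 needs "it controls the center"; R9 needs "it is pinned"; R11 needs "it is classified as C"; R12 needs "it is immobilized"; R14 needs "it can castle" — none of these are established.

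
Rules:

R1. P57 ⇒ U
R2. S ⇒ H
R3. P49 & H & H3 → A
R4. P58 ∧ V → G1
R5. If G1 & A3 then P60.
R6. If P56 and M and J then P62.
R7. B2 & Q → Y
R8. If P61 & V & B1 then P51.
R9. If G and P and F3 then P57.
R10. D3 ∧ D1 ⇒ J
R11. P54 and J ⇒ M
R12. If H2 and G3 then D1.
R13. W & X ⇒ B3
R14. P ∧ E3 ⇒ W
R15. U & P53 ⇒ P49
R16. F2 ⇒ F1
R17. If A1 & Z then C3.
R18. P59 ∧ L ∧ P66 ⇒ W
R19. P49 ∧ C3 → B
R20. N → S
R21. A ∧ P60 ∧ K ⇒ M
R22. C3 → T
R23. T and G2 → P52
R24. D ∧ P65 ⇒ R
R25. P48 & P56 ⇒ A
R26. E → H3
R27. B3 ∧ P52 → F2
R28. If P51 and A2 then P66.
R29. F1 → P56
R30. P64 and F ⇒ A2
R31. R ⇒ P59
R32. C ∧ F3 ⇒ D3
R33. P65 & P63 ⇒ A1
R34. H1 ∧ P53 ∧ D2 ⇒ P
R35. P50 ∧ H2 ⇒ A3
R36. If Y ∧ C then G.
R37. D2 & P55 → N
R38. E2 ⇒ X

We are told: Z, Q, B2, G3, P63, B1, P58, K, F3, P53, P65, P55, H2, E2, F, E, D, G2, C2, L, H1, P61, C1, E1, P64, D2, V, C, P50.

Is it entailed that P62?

G1  (by R4: P58, V)
Y  (by R7: B2, Q)
P51  (by R8: P61, V, B1)
D1  (by R12: H2, G3)
R  (by R24: D, P65)
H3  (by R26: E)
A2  (by R30: P64, F)
P59  (by R31: R)
D3  (by R32: C, F3)
A1  (by R33: P65, P63)
P  (by R34: H1, P53, D2)
A3  (by R35: P50, H2)
G  (by R36: Y, C)
N  (by R37: D2, P55)
X  (by R38: E2)
P60  (by R5: G1, A3)
P57  (by R9: G, P, F3)
J  (by R10: D3, D1)
C3  (by R17: A1, Z)
S  (by R20: N)
T  (by R22: C3)
P52  (by R23: T, G2)
P66  (by R28: P51, A2)
U  (by R1: P57)
H  (by R2: S)
P49  (by R15: U, P53)
W  (by R18: P59, L, P66)
A  (by R3: P49, H, H3)
B3  (by R13: W, X)
M  (by R21: A, P60, K)
F2  (by R27: B3, P52)
F1  (by R16: F2)
P56  (by R29: F1)
P62  (by R6: P56, M, J)

Yes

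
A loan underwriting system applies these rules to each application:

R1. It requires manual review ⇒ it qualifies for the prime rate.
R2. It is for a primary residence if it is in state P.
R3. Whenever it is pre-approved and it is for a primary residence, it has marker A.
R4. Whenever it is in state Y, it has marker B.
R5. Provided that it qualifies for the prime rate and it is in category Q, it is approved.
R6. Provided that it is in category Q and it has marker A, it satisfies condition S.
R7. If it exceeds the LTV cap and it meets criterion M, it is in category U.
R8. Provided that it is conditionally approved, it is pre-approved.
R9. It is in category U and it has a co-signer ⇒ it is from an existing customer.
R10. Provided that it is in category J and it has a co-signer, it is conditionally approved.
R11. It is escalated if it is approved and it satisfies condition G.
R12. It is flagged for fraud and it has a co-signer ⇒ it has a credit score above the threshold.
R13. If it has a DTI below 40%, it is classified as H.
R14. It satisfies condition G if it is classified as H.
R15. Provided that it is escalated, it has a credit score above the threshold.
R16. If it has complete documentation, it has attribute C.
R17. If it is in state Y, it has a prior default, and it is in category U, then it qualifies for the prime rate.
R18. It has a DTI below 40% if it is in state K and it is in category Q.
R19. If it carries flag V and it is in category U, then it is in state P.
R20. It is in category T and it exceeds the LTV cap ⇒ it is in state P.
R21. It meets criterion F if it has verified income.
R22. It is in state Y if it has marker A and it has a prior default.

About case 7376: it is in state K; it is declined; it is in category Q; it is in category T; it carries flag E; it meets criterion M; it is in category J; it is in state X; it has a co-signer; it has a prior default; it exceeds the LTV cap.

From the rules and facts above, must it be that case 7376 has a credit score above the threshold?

By R7 (it exceeds the LTV cap, it meets criterion M): it is in category U.
By R10 (it is in category J, it has a co-signer): it is conditionally approved.
By R18 (it is in state K, it is in category Q): it has a DTI below 40%.
By R20 (it is in category T, it exceeds the LTV cap): it is in state P.
By R2 (it is in state P): it is for a primary residence.
By R8 (it is conditionally approved): it is pre-approved.
By R13 (it has a DTI below 40%): it is classified as H.
By R14 (it is classified as H): it satisfies condition G.
By R3 (it is pre-approved, it is for a primary residence): it has marker A.
By R22 (it has marker A, it has a prior default): it is in state Y.
By R17 (it is in state Y, it has a prior default, it is in category U): it qualifies for the prime rate.
By R5 (it qualifies for the prime rate, it is in category Q): it is approved.
By R11 (it is approved, it satisfies condition G): it is escalated.
By R15 (it is escalated): it has a credit score above the threshold.

Yes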